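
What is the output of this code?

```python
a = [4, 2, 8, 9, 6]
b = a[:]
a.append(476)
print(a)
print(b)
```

Key concept: slice [:] creates copy.
Step by step:
`a = [4, 2, 8, 9, 6]` → a = [4, 2, 8, 9, 6]
`b = a[:]` → b = [4, 2, 8, 9, 6]
`a.append(476)` → a = [4, 2, 8, 9, 6, 476]
`print(a)` → prints [4, 2, 8, 9, 6, 476]
`print(b)` → prints [4, 2, 8, 9, 6]

Answer:
[4, 2, 8, 9, 6, 476]
[4, 2, 8, 9, 6]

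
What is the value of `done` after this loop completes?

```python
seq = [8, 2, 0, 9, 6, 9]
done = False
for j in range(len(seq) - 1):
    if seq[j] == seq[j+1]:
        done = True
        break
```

Check consecutive duplicates in [8, 2, 0, 9, 6, 9]
`done` takes the values: False

Answer: False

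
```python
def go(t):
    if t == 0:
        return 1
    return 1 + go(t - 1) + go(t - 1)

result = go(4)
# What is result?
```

go(t) = 1 + 2·go(t-1), go(0)=1. Closed form: (1+1)·2^4 - 1 = 31.

Answer: 31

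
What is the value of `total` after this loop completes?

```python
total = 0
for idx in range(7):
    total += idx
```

Sum of 0 to 6 = 21
`total` takes the values: 0 → 1 → 3 → 6 → 10 → 15 → 21

Answer: 21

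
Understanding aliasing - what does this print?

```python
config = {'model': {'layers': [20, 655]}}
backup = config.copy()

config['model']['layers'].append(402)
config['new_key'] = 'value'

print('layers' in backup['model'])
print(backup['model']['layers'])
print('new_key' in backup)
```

Key concept: shallow copy gotcha with nested dict.
Step by step:
`config = {'model': {'layers': [20, 655]}}` → config = {'model': {'layers': [20, 655]}}
`backup = config.copy()` → backup = {'model': {'layers': [20, 655]}}
`config['model']['layers'].append(402)` → config = {'model': {'layers': [20, 655, 402]}}; backup = {'model': {'layers': [20, 655, 402]}}
`config['new_key'] = 'value'` → config = {'model': {'layers': [20, 655, 402]}, 'new_key': 'value'}
`print('layers' in backup['model'])` → prints True
`print(backup['model']['layers'])` → prints [20, 655, 402]
`print('new_key' in backup)` → prints False

Answer:
True
[20, 655, 402]
False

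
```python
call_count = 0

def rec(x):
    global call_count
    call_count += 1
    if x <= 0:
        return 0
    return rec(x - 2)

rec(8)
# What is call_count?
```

Linear recursion stepping by 2: 5 calls from x=8 down to ≤0.

Answer: 5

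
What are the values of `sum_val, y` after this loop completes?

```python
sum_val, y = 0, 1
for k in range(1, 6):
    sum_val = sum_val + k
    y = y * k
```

Sum and factorial of 1 to 5
`sum_val, y` takes the values: (0, 1) → (1, 1) → (3, 1) → (3, 2) → (6, 2) → (6, 6) → (10, 6) → (10, 24) → (15, 24) → (15, 120)

Answer: 15, 120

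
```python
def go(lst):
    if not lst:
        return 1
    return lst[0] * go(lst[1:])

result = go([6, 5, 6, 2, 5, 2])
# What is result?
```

Product over [6, 5, 6, 2, 5, 2] = 6 * 5 * 6 * 2 * 5 * 2 = 3600

Answer: 3600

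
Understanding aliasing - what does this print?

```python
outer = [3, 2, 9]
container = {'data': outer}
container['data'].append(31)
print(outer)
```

Key concept: dict holds reference to list.
Step by step:
`outer = [3, 2, 9]` → outer = [3, 2, 9]
`container = {'data': outer}` → container = {'data': [3, 2, 9]}
`container['data'].append(31)` → outer = [3, 2, 9, 31]; container = {'data': [3, 2, 9, 31]}
`print(outer)` → prints [3, 2, 9, 31]

Answer: [3, 2, 9, 31]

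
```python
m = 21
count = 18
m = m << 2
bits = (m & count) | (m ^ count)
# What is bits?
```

Trace:
`m = 21` → m = 21
`count = 18` → count = 18
`m = m << 2` → m = 84
`bits = (m & count) | (m ^ count)` → bits = 86
So bits = 86

Answer: 86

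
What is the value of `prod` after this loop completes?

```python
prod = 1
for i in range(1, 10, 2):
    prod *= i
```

Product of 1, 3, 5, ... up to 9
`prod` takes the values: 1 → 3 → 15 → 105 → 945

Answer: 945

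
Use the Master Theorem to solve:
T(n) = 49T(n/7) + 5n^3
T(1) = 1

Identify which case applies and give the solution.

a=49, b=7, f(n)=5n^3. log_7(49) = 2. Since c=3 > 2 and the regularity condition holds (49(n/7)^3 = (49/7^3)n^3 with 49/7^3 < 1), Case 3 applies: T(n) = Θ(f(n)) = O(n^3).

Answer: O(n^3) - Case 3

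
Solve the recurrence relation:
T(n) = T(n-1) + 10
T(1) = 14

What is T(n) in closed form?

Unrolling: T(n) = T(1) + 10·(n-1) = 14 + 10(n-1) = 10n + 4.

Answer: T(n) = 10n + 4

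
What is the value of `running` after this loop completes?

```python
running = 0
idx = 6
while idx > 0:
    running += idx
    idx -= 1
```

Sum 6 down to 1
`running` takes the values: 0 → 6 → 11 → 15 → 18 → 20 → 21

Answer: 21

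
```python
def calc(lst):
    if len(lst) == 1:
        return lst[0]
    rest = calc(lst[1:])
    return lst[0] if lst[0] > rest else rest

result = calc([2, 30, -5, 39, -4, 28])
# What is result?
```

Recursive max over [2, 30, -5, 39, -4, 28] = 39

Answer: 39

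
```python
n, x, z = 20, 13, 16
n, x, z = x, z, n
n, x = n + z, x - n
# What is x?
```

Trace:
`n, x, z = 20, 13, 16` → n = 20; x = 13; z = 16
`n, x, z = x, z, n` → n = 13; x = 16; z = 20
`n, x = n + z, x - n` → n = 33; x = 3
So x = 3

Answer: 3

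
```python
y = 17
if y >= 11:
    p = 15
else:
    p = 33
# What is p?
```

Trace:
`y = 17` → y = 17
`if y >= 11: ...` → y >= 11 is True → p = 15
So p = 15

Answer: 15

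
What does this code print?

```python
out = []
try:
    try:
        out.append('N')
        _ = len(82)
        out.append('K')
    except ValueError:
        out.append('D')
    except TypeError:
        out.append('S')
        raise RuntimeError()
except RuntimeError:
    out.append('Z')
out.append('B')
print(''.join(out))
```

Execution trace: 'N' (inner try body) → 'S' (inner except TypeError) → 'Z' (outer except RuntimeError) → 'B' (after the try/except). Output: NSZB

Answer: NSZB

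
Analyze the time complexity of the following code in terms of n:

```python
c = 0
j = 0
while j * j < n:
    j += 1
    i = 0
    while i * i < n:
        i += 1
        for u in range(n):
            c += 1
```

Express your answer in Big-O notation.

Each loop level contributes: √n × √n × n. Multiplying the contributions gives O(n^2).

Answer: O(n^2)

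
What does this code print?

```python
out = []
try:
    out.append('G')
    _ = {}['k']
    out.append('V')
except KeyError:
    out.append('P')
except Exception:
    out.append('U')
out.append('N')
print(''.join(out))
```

Execution trace: 'G' (try body) → 'P' (except KeyError) → 'N' (after the try/except). Output: GPN

Answer: GPN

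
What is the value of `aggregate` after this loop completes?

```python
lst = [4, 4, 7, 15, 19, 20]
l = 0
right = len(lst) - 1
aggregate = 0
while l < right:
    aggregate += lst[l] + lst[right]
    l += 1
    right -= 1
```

Sum of pairs from ends
`aggregate` takes the values: 0 → 24 → 47 → 69

Answer: 69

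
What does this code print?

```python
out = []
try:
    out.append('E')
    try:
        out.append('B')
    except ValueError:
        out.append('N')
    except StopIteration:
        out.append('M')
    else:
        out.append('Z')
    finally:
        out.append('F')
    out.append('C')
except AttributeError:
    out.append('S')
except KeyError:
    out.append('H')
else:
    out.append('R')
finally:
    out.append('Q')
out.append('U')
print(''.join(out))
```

Execution trace: 'E' (try body) → 'B' (inner try body, no exception) → 'Z' (inner else) → 'F' (inner finally) → 'C' (try body, no exception) → 'R' (else) → 'Q' (finally) → 'U' (after the try/except). Output: EBZFCRQU

Answer: EBZFCRQU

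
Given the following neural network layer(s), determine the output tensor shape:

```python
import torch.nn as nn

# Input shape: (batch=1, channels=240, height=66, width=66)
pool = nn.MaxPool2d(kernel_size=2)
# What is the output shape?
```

Input: (1, 240, 66, 66) -> Output: (1, 240, 33, 33)

Answer: (1, 240, 33, 33)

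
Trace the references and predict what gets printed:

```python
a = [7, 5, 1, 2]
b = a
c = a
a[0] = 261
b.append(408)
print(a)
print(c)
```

Key concept: multiple aliases.
Step by step:
`a = [7, 5, 1, 2]` → a = [7, 5, 1, 2]
`b = a` → b = [7, 5, 1, 2] (same object as a)
`c = a` → c = [7, 5, 1, 2] (same object as a, b)
`a[0] = 261` → a = [261, 5, 1, 2] (same object as b, c); b = [261, 5, 1, 2] (same object as a, c); c = [261, 5, 1, 2] (same object as a, b)
`b.append(408)` → a = [261, 5, 1, 2, 408] (same object as b, c); b = [261, 5, 1, 2, 408] (same object as a, c); c = [261, 5, 1, 2, 408] (same object as a, b)
`print(a)` → prints [261, 5, 1, 2, 408]
`print(c)` → prints [261, 5, 1, 2, 408]

Answer:
[261, 5, 1, 2, 408]
[261, 5, 1, 2, 408]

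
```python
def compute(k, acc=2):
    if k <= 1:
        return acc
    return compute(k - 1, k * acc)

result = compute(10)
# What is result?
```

Accumulator trace (n, acc): (10, 2) -> (9, 20) -> (8, 180) -> (7, 1440) -> (6, 10080) -> (5, 60480) -> (4, 302400) -> (3, 1209600) -> (2, 3628800) -> (1, 7257600) -> return 7257600

Answer: 7257600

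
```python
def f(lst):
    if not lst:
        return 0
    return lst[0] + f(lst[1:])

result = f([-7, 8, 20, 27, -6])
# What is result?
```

(-7) + 8 + 20 + 27 + (-6) + 0 = 42

Answer: 42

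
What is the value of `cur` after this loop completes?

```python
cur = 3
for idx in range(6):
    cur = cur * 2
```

Multiply by 2, 6 times: 3 * 2^6 = 192
`cur` takes the values: 3 → 6 → 12 → 24 → 48 → 96 → 192

Answer: 192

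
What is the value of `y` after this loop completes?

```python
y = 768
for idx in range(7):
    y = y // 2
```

Halve 7 times: 768 // 2^7 = 6
`y` takes the values: 768 → 384 → 192 → 96 → 48 → 24 → 12 → 6

Answer: 6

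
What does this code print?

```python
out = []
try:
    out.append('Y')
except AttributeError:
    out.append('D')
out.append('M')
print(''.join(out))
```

Execution trace: 'Y' (try body, no exception) → 'M' (after the try/except). Output: YM

Answer: YM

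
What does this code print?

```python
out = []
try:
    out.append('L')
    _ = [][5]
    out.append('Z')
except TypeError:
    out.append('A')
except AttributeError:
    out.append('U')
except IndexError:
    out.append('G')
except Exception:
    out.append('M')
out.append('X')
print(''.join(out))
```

Execution trace: 'L' (try body) → 'G' (except IndexError) → 'X' (after the try/except). Output: LGX

Answer: LGX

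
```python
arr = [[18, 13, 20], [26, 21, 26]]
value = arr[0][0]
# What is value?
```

Trace:
`arr = [[18, 13, 20], [26, 21, 26]]` → arr = [[18, 13, 20], [26, 21, 26]]
`value = arr[0][0]` → value = 18
So value = 18

Answer: 18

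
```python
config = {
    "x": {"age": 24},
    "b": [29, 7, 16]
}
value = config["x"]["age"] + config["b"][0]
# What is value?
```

Trace:
`config = { ...` → config = {'x': {'age': 24}, 'b': [29, 7, 16]}
`value = config["x"]["age"] + config["b"][0]` → value = 53
So value = 53

Answer: 53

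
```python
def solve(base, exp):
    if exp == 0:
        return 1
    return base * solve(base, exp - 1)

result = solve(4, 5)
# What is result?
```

solve(4, 5) = 4 * 4 * 4 * 4 * 4 = 1024

Answer: 1024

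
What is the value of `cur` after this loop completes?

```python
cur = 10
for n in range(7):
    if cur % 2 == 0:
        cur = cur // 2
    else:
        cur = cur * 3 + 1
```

Collatz-style transformation from 10
`cur` takes the values: 10 → 5 → 16 → 8 → 4 → 2 → 1 → 4

Answer: 4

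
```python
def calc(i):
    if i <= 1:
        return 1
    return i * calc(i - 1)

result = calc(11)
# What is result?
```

calc(11) = 11 * 10 * 9 * 8 * 7 * 6 * 5 * 4 * 3 * 2 * 1 = 39916800

Answer: 39916800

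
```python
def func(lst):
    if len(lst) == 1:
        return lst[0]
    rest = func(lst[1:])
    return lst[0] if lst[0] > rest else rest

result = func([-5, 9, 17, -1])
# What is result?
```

Recursive max over [-5, 9, 17, -1] = 17

Answer: 17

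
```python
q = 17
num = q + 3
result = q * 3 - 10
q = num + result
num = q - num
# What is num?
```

Trace:
`q = 17` → q = 17
`num = q + 3` → num = 20
`result = q * 3 - 10` → result = 41
`q = num + result` → q = 61
`num = q - num` → num = 41
So num = 41

Answer: 41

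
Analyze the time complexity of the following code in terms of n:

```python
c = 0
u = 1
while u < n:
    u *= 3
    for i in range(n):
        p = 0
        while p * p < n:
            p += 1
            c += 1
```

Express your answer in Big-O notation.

Each loop level contributes: log n × n × √n. Multiplying the contributions gives O(n√n log n).

Answer: O(n√n log n)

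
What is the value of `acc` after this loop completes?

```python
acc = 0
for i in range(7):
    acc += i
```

Sum of 0 to 6 = 21
`acc` takes the values: 0 → 1 → 3 → 6 → 10 → 15 → 21

Answer: 21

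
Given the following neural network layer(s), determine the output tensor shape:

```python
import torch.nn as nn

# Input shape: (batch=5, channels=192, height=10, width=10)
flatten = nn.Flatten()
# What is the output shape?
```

Input: (5, 192, 10, 10) -> Output: (5, 19200)

Answer: (5, 19200)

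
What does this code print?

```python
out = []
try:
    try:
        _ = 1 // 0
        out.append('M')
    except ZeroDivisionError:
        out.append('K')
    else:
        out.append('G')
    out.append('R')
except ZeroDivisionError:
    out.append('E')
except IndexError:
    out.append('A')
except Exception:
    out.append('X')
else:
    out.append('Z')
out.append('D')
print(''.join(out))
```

Execution trace: 'K' (inner except ZeroDivisionError) → 'R' (try body, no exception) → 'Z' (else) → 'D' (after the try/except). Output: KRZD

Answer: KRZD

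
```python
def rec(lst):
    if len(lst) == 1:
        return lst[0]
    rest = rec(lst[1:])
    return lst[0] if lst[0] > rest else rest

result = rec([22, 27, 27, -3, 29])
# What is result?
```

Recursive max over [22, 27, 27, -3, 29] = 29

Answer: 29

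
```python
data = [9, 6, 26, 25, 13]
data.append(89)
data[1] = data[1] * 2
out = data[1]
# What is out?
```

Trace:
`data = [9, 6, 26, 25, 13]` → data = [9, 6, 26, 25, 13]
`data.append(89)` → data = [9, 6, 26, 25, 13, 89]
`data[1] = data[1] * 2` → data = [9, 12, 26, 25, 13, 89]
`out = data[1]` → out = 12
So out = 12

Answer: 12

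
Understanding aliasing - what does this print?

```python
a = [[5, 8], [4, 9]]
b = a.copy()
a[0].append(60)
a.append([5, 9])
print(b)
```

Key concept: shallow copy with nested lists.
Step by step:
`a = [[5, 8], [4, 9]]` → a = [[5, 8], [4, 9]]
`b = a.copy()` → b = [[5, 8], [4, 9]]
`a[0].append(60)` → a = [[5, 8, 60], [4, 9]]; b = [[5, 8, 60], [4, 9]]
`a.append([5, 9])` → a = [[5, 8, 60], [4, 9], [5, 9]]
`print(b)` → prints [[5, 8, 60], [4, 9]]

Answer: [[5, 8, 60], [4, 9]]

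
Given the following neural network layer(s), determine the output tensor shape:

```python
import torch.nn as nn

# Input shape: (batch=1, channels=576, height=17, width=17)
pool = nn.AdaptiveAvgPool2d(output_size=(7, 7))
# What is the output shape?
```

Input: (1, 576, 17, 17) -> Output: (1, 576, 7, 7)

Answer: (1, 576, 7, 7)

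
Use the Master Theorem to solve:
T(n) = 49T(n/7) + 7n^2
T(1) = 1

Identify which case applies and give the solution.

a=49, b=7, f(n)=7n^2. log_7(49) = 2. Since c=2 = 2, Case 2 applies: T(n) = Θ(n^log_b(a) · log n) = O(n^2 log n).

Answer: O(n^2 log n) - Case 2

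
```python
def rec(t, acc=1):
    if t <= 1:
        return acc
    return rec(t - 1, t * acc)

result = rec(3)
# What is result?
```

Accumulator trace (n, acc): (3, 1) -> (2, 3) -> (1, 6) -> return 6

Answer: 6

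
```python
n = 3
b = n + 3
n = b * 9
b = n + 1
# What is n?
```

Trace:
`n = 3` → n = 3
`b = n + 3` → b = 6
`n = b * 9` → n = 54
`b = n + 1` → b = 55
So n = 54

Answer: 54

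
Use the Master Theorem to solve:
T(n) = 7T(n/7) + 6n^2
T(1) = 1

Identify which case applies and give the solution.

a=7, b=7, f(n)=6n^2. log_7(7) = 1. Since c=2 > 1 and the regularity condition holds (7(n/7)^2 = (7/7^2)n^2 with 7/7^2 < 1), Case 3 applies: T(n) = Θ(f(n)) = O(n^2).

Answer: O(n^2) - Case 3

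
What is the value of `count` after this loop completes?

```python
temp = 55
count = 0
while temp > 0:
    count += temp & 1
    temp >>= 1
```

Count set bits in 55 (binary: 0b110111)
`count` takes the values: 0 → 1 → 2 → 3 → 4 → 5

Answer: 5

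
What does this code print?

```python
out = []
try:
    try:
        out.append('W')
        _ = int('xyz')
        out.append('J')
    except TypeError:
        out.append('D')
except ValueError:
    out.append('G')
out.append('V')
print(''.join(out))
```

Execution trace: 'W' (try body) → 'G' (outer except ValueError) → 'V' (after the try/except). Output: WGV

Answer: WGV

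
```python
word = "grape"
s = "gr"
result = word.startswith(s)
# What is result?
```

Trace:
`word = "grape"` → word = 'grape'
`s = "gr"` → s = 'gr'
`result = word.startswith(s)` → result = True
So result = True

Answer: True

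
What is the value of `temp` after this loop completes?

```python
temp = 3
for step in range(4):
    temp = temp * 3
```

Multiply by 3, 4 times: 3 * 3^4 = 243
`temp` takes the values: 3 → 9 → 27 → 81 → 243

Answer: 243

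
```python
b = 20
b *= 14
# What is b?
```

Trace:
`b = 20` → b = 20
`b *= 14` → b = 280
So b = 280

Answer: 280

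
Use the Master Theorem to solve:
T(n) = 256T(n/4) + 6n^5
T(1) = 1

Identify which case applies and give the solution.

a=256, b=4, f(n)=6n^5. log_4(256) = 4. Since c=5 > 4 and the regularity condition holds (256(n/4)^5 = (256/4^5)n^5 with 256/4^5 < 1), Case 3 applies: T(n) = Θ(f(n)) = O(n^5).

Answer: O(n^5) - Case 3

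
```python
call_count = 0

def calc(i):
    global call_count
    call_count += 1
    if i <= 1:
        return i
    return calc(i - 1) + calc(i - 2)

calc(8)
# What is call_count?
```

Calls(i) = 1 + Calls(i-1) + Calls(i-2); Calls(0)=Calls(1)=1. For i=8 this gives 67.

Answer: 67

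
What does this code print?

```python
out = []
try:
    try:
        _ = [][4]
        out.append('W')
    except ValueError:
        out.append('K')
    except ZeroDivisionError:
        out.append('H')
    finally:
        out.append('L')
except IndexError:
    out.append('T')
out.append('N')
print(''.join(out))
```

Execution trace: 'L' (inner finally) → 'T' (outer except IndexError) → 'N' (after the try/except). Output: LTN

Answer: LTN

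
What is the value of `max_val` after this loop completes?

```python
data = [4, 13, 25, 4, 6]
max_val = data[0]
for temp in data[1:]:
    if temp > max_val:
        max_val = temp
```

Maximum of [4, 13, 25, 4, 6]
`max_val` takes the values: 4 → 13 → 25

Answer: 25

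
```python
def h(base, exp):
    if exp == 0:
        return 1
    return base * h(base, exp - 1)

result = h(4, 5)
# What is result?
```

h(4, 5) = 4 * 4 * 4 * 4 * 4 = 1024

Answer: 1024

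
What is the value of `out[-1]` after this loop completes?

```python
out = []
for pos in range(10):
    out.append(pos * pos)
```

Last element of squares 0 to 9
`out` takes the values: [] → [0] → [0, 1] → [0, 1, 4] → [0, 1, 4, 9] → [0, 1, 4, 9, 16] → [0, 1, 4, 9, 16, 25] → [0, 1, 4, 9, 16, 25, 36] → [0, 1, 4, 9, 16, 25, 36, 49] → [0, 1, 4, 9, 16, 25, 36, 49, 64] → [0, 1, 4, 9, 16, 25, 36, 49, 64, 81]
So `out[-1]` = 81

Answer: 81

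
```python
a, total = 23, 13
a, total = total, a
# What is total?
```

Trace:
`a, total = 23, 13` → a = 23; total = 13
`a, total = total, a` → a = 13; total = 23
So total = 23

Answer: 23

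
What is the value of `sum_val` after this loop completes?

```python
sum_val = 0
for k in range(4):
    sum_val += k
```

Sum of 0 to 3 = 6
`sum_val` takes the values: 0 → 1 → 3 → 6

Answer: 6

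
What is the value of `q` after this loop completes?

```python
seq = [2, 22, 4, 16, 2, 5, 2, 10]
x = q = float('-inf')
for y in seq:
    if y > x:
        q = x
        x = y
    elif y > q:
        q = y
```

Second largest (with repeats) in [2, 22, 4, 16, 2, 5, 2, 10]
`q` takes the values: -inf → 2 → 4 → 16

Answer: 16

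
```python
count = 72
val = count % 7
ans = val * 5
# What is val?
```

Trace:
`count = 72` → count = 72
`val = count % 7` → val = 2
`ans = val * 5` → ans = 10
So val = 2

Answer: 2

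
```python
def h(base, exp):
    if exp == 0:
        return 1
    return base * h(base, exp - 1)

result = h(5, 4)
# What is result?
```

h(5, 4) = 5 * 5 * 5 * 5 = 625

Answer: 625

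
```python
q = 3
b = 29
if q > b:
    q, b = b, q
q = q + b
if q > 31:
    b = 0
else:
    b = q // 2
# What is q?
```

Trace:
`q = 3` → q = 3
`b = 29` → b = 29
`if q > b: ...` → q > b is False → no variable changes
`q = q + b` → q = 32
`if q > 31: ...` → q > 31 is True → b = 0
So q = 32

Answer: 32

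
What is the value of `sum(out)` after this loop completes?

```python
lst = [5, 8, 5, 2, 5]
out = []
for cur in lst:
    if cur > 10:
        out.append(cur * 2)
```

Sum of doubled values > 10
`out` takes the values: []
So `sum(out)` = 0

Answer: 0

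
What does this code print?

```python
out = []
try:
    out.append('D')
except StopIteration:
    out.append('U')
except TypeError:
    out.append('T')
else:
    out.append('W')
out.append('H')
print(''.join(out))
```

Execution trace: 'D' (try body, no exception) → 'W' (else) → 'H' (after the try/except). Output: DWH

Answer: DWH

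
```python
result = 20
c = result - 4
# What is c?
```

Trace:
`result = 20` → result = 20
`c = result - 4` → c = 16
So c = 16

Answer: 16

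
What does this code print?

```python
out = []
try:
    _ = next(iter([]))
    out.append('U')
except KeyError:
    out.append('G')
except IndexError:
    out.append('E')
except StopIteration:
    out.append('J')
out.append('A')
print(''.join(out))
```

Execution trace: 'J' (except StopIteration) → 'A' (after the try/except). Output: JA

Answer: JA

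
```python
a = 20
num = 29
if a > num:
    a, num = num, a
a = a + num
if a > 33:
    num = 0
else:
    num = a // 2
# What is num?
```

Trace:
`a = 20` → a = 20
`num = 29` → num = 29
`if a > num: ...` → a > num is False → no variable changes
`a = a + num` → a = 49
`if a > 33: ...` → a > 33 is True → num = 0
So num = 0

Answer: 0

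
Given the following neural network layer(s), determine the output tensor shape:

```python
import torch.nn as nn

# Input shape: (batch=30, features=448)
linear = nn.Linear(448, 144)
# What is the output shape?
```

Input: (30, 448) -> Output: (30, 144)

Answer: (30, 144)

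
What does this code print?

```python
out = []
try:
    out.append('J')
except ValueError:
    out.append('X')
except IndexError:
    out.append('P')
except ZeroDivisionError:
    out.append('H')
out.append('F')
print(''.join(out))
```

Execution trace: 'J' (try body, no exception) → 'F' (after the try/except). Output: JF

Answer: JF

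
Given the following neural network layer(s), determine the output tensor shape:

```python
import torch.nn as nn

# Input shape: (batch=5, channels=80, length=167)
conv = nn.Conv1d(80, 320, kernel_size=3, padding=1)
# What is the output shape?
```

Input: (5, 80, 167) -> Output: (5, 320, 167)

Answer: (5, 320, 167)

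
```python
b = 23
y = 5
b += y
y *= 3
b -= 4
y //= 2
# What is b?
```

Trace:
`b = 23` → b = 23
`y = 5` → y = 5
`b += y` → b = 28
`y *= 3` → y = 15
`b -= 4` → b = 24
`y //= 2` → y = 7
So b = 24

Answer: 24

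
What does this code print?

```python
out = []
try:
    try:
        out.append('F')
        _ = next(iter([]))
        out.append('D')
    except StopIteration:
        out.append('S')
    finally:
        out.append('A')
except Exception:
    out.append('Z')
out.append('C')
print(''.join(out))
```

Execution trace: 'F' (inner try body) → 'S' (inner except StopIteration) → 'A' (inner finally) → 'C' (after the try/except). Output: FSAC

Answer: FSAC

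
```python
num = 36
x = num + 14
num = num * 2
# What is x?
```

Trace:
`num = 36` → num = 36
`x = num + 14` → x = 50
`num = num * 2` → num = 72
So x = 50

Answer: 50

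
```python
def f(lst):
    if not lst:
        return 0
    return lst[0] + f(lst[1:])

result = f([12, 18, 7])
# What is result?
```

12 + 18 + 7 + 0 = 37

Answer: 37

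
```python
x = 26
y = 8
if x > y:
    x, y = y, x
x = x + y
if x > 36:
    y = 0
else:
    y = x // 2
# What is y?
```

Trace:
`x = 26` → x = 26
`y = 8` → y = 8
`if x > y: ...` → x > y is True → x = 8; y = 26
`x = x + y` → x = 34
`if x > 36: ...` → x > 36 is False, take else branch → y = 17
So y = 17

Answer: 17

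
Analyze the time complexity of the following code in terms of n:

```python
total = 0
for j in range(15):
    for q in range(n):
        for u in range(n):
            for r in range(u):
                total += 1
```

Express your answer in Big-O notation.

Each loop level contributes: 1 × n × n × n. Multiplying the contributions gives O(n^3).

Answer: O(n^3)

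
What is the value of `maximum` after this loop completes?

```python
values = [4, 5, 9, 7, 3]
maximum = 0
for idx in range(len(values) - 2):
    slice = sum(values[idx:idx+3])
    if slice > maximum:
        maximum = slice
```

Max sum of 3-element window in [4, 5, 9, 7, 3]
`maximum` takes the values: 0 → 18 → 21

Answer: 21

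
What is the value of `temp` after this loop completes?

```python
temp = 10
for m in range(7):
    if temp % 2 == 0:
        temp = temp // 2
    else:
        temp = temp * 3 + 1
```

Collatz-style transformation from 10
`temp` takes the values: 10 → 5 → 16 → 8 → 4 → 2 → 1 → 4

Answer: 4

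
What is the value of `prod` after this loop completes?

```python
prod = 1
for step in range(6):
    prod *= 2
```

2^6 = 64
`prod` takes the values: 1 → 2 → 4 → 8 → 16 → 32 → 64

Answer: 64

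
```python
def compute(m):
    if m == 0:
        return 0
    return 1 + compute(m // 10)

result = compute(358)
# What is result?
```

Count of digits of 358: 3

Answer: 3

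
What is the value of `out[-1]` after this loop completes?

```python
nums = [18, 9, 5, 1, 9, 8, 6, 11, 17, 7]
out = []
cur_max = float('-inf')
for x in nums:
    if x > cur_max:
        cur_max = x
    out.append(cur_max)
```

Running max ends at 18
`out` takes the values: [] → [18] → [18, 18] → [18, 18, 18] → [18, 18, 18, 18] → [18, 18, 18, 18, 18] → [18, 18, 18, 18, 18, 18] → [18, 18, 18, 18, 18, 18, 18] → [18, 18, 18, 18, 18, 18, 18, 18] → [18, 18, 18, 18, 18, 18, 18, 18, 18] → [18, 18, 18, 18, 18, 18, 18, 18, 18, 18]
So `out[-1]` = 18

Answer: 18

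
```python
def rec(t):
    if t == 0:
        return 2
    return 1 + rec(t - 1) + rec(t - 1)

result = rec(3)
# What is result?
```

rec(t) = 1 + 2·rec(t-1), rec(0)=2. Closed form: (2+1)·2^3 - 1 = 23.

Answer: 23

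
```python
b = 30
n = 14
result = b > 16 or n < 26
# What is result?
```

Trace:
`b = 30` → b = 30
`n = 14` → n = 14
`result = b > 16 or n < 26` → result = True
So result = True

Answer: True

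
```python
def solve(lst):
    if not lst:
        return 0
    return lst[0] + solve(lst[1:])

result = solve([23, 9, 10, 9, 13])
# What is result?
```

23 + 9 + 10 + 9 + 13 + 0 = 64

Answer: 64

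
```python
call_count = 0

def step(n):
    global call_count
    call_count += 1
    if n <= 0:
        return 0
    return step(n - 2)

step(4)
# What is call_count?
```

Linear recursion stepping by 2: 3 calls from n=4 down to ≤0.

Answer: 3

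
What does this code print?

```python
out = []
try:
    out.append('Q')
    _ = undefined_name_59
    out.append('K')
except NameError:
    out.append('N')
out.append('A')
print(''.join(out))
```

Execution trace: 'Q' (try body) → 'N' (except NameError) → 'A' (after the try/except). Output: QNA

Answer: QNA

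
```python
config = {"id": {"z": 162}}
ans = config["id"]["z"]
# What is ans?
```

Trace:
`config = {"id": {"z": 162}}` → config = {'id': {'z': 162}}
`ans = config["id"]["z"]` → ans = 162
So ans = 162

Answer: 162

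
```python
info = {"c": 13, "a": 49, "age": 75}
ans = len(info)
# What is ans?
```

Trace:
`info = {"c": 13, "a": 49, "age": 75}` → info = {'c': 13, 'a': 49, 'age': 75}
`ans = len(info)` → ans = 3
So ans = 3

Answer: 3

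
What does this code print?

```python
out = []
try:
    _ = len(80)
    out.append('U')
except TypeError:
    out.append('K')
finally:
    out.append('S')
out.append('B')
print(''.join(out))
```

Execution trace: 'K' (except TypeError) → 'S' (finally) → 'B' (after the try/except). Output: KSB

Answer: KSB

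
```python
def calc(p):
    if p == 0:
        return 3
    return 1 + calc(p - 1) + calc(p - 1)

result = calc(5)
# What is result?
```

calc(p) = 1 + 2·calc(p-1), calc(0)=3. Closed form: (3+1)·2^5 - 1 = 127.

Answer: 127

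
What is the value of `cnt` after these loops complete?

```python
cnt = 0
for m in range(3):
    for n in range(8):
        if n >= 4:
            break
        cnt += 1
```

Inner breaks at 4, outer runs 3 times
`cnt` takes the values: 0 → 1 → 2 → 3 → 4 → 5 → 6 → 7 → 8 → 9 → 10 → 11 → 12

Answer: 12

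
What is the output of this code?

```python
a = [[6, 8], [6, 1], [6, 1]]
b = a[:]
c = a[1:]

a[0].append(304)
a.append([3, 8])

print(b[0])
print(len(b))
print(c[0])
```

Key concept: slice with nested mutation.
Step by step:
`a = [[6, 8], [6, 1], [6, 1]]` → a = [[6, 8], [6, 1], [6, 1]]
`b = a[:]` → b = [[6, 8], [6, 1], [6, 1]]
`c = a[1:]` → c = [[6, 1], [6, 1]]
`a[0].append(304)` → a = [[6, 8, 304], [6, 1], [6, 1]]; b = [[6, 8, 304], [6, 1], [6, 1]]
`a.append([3, 8])` → a = [[6, 8, 304], [6, 1], [6, 1], [3, 8]]
`print(b[0])` → prints [6, 8, 304]
`print(len(b))` → prints 3
`print(c[0])` → prints [6, 1]

Answer:
[6, 8, 304]
3
[6, 1]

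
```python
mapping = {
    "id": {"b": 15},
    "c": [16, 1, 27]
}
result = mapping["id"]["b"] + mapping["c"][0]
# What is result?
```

Trace:
`mapping = { ...` → mapping = {'id': {'b': 15}, 'c': [16, 1, 27]}
`result = mapping["id"]["b"] + mapping["c"][0]` → result = 31
So result = 31

Answer: 31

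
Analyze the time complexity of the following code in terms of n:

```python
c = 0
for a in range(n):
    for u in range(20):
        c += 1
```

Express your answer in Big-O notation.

Each loop level contributes: n × 1. Multiplying the contributions gives O(n).

Answer: O(n)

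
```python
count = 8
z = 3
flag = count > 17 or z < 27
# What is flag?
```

Trace:
`count = 8` → count = 8
`z = 3` → z = 3
`flag = count > 17 or z < 27` → flag = True
So flag = True

Answer: True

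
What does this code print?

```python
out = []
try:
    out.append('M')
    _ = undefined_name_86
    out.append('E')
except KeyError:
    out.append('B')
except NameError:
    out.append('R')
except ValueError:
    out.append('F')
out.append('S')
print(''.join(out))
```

Execution trace: 'M' (try body) → 'R' (except NameError) → 'S' (after the try/except). Output: MRS

Answer: MRS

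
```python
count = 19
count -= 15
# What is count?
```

Trace:
`count = 19` → count = 19
`count -= 15` → count = 4
So count = 4

Answer: 4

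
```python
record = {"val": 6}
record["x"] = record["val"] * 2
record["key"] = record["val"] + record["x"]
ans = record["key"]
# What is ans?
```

Trace:
`record = {"val": 6}` → record = {'val': 6}
`record["x"] = record["val"] * 2` → record = {'val': 6, 'x': 12}
`record["key"] = record["val"] + record["x"]` → record = {'val': 6, 'x': 12, 'key': 18}
`ans = record["key"]` → ans = 18
So ans = 18

Answer: 18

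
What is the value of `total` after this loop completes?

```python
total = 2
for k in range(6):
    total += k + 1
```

Start at 2, add 1 to 6 = 23
`total` takes the values: 2 → 3 → 5 → 8 → 12 → 17 → 23

Answer: 23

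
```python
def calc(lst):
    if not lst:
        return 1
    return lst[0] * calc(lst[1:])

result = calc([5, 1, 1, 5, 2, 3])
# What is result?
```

Product over [5, 1, 1, 5, 2, 3] = 5 * 1 * 1 * 5 * 2 * 3 = 150

Answer: 150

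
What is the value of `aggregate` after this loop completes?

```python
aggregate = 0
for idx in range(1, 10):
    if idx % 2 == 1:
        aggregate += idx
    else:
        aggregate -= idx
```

Add odd, subtract even
`aggregate` takes the values: 0 → 1 → -1 → 2 → -2 → 3 → -3 → 4 → -4 → 5

Answer: 5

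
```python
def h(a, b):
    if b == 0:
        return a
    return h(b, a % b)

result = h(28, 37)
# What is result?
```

h(28, 37) -> h(37, 28) -> h(28, 9) -> h(9, 1) -> h(1, 0) -> 1

Answer: 1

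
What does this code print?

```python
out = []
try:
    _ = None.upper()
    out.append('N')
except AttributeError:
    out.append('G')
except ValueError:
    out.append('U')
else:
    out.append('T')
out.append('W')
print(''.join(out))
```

Execution trace: 'G' (except AttributeError) → 'W' (after the try/except). Output: GW

Answer: GW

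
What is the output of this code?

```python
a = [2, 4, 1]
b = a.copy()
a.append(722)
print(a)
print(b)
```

Key concept: list.copy() creates independent copy.
Step by step:
`a = [2, 4, 1]` → a = [2, 4, 1]
`b = a.copy()` → b = [2, 4, 1]
`a.append(722)` → a = [2, 4, 1, 722]
`print(a)` → prints [2, 4, 1, 722]
`print(b)` → prints [2, 4, 1]

Answer:
[2, 4, 1, 722]
[2, 4, 1]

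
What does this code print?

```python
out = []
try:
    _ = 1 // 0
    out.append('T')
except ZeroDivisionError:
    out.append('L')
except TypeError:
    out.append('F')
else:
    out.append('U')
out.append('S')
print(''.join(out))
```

Execution trace: 'L' (except ZeroDivisionError) → 'S' (after the try/except). Output: LS

Answer: LS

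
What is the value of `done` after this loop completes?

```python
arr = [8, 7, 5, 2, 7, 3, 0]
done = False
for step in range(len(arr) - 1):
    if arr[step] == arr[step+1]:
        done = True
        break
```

Check consecutive duplicates in [8, 7, 5, 2, 7, 3, 0]
`done` takes the values: False

Answer: False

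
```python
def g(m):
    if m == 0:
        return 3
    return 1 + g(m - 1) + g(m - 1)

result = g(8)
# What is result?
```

g(m) = 1 + 2·g(m-1), g(0)=3. Closed form: (3+1)·2^8 - 1 = 1023.

Answer: 1023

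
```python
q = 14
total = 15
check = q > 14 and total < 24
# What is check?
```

Trace:
`q = 14` → q = 14
`total = 15` → total = 15
`check = q > 14 and total < 24` → check = False
So check = False

Answer: False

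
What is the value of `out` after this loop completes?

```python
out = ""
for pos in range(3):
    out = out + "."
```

Repeat '.' 3 times
`out` takes the values: "" → "." → ".." → "..."

Answer: "..."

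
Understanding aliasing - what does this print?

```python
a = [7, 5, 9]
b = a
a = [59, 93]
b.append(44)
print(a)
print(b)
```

Key concept: rebinding vs mutation: a is rebound to a new list, b still points at the original.
Step by step:
`a = [7, 5, 9]` → a = [7, 5, 9]
`b = a` → b = [7, 5, 9] (same object as a)
`a = [59, 93]` → a = [59, 93]
`b.append(44)` → b = [7, 5, 9, 44]
`print(a)` → prints [59, 93]
`print(b)` → prints [7, 5, 9, 44]

Answer:
[59, 93]
[7, 5, 9, 44]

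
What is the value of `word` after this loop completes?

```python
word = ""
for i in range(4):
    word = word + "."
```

Repeat '.' 4 times
`word` takes the values: "" → "." → ".." → "..." → "...."

Answer: "...."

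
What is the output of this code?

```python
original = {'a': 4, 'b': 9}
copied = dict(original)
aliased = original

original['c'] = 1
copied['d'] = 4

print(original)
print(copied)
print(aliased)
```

Key concept: dict() creates copy, assignment creates alias.
Step by step:
`original = {'a': 4, 'b': 9}` → original = {'a': 4, 'b': 9}
`copied = dict(original)` → copied = {'a': 4, 'b': 9}
`aliased = original` → aliased = {'a': 4, 'b': 9} (same object as original)
`original['c'] = 1` → original = {'a': 4, 'b': 9, 'c': 1} (same object as aliased); aliased = {'a': 4, 'b': 9, 'c': 1} (same object as original)
`copied['d'] = 4` → copied = {'a': 4, 'b': 9, 'd': 4}
`print(original)` → prints {'a': 4, 'b': 9, 'c': 1}
`print(copied)` → prints {'a': 4, 'b': 9, 'd': 4}
`print(aliased)` → prints {'a': 4, 'b': 9, 'c': 1}

Answer:
{'a': 4, 'b': 9, 'c': 1}
{'a': 4, 'b': 9, 'd': 4}
{'a': 4, 'b': 9, 'c': 1}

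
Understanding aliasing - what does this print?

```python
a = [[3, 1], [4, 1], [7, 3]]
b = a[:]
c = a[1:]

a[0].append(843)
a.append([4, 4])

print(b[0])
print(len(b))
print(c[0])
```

Key concept: slice with nested mutation.
Step by step:
`a = [[3, 1], [4, 1], [7, 3]]` → a = [[3, 1], [4, 1], [7, 3]]
`b = a[:]` → b = [[3, 1], [4, 1], [7, 3]]
`c = a[1:]` → c = [[4, 1], [7, 3]]
`a[0].append(843)` → a = [[3, 1, 843], [4, 1], [7, 3]]; b = [[3, 1, 843], [4, 1], [7, 3]]
`a.append([4, 4])` → a = [[3, 1, 843], [4, 1], [7, 3], [4, 4]]
`print(b[0])` → prints [3, 1, 843]
`print(len(b))` → prints 3
`print(c[0])` → prints [4, 1]

Answer:
[3, 1, 843]
3
[4, 1]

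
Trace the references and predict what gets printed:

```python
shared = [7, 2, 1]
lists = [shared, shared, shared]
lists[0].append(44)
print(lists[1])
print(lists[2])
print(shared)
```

Key concept: list of same reference.
Step by step:
`shared = [7, 2, 1]` → shared = [7, 2, 1]
`lists = [shared, shared, shared]` → lists = [[7, 2, 1], [7, 2, 1], [7, 2, 1]]
`lists[0].append(44)` → shared = [7, 2, 1, 44]; lists = [[7, 2, 1, 44], [7, 2, 1, 44], [7, 2, 1, 44]]
`print(lists[1])` → prints [7, 2, 1, 44]
`print(lists[2])` → prints [7, 2, 1, 44]
`print(shared)` → prints [7, 2, 1, 44]

Answer:
[7, 2, 1, 44]
[7, 2, 1, 44]
[7, 2, 1, 44]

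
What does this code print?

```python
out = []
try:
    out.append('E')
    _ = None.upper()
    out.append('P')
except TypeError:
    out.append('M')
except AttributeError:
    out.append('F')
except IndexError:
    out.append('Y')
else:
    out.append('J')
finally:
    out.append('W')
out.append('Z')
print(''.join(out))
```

Execution trace: 'E' (try body) → 'F' (except AttributeError) → 'W' (finally) → 'Z' (after the try/except). Output: EFWZ

Answer: EFWZ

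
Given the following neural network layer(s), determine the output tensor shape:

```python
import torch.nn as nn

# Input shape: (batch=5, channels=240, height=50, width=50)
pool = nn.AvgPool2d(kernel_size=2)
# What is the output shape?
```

Input: (5, 240, 50, 50) -> Output: (5, 240, 25, 25)

Answer: (5, 240, 25, 25)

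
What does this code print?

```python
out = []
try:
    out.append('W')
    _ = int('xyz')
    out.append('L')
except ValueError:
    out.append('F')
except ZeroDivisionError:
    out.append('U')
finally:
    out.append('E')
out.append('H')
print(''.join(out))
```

Execution trace: 'W' (try body) → 'F' (except ValueError) → 'E' (finally) → 'H' (after the try/except). Output: WFEH

Answer: WFEH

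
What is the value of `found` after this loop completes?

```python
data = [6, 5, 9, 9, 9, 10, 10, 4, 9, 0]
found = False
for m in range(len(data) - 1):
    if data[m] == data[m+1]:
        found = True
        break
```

Check consecutive duplicates in [6, 5, 9, 9, 9, 10, 10, 4, 9, 0]
`found` takes the values: False → True

Answer: True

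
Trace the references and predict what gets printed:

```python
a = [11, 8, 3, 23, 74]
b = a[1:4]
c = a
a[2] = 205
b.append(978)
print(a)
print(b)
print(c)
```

Key concept: slice vs alias.
Step by step:
`a = [11, 8, 3, 23, 74]` → a = [11, 8, 3, 23, 74]
`b = a[1:4]` → b = [8, 3, 23]
`c = a` → c = [11, 8, 3, 23, 74] (same object as a)
`a[2] = 205` → a = [11, 8, 205, 23, 74] (same object as c); c = [11, 8, 205, 23, 74] (same object as a)
`b.append(978)` → b = [8, 3, 23, 978]
`print(a)` → prints [11, 8, 205, 23, 74]
`print(b)` → prints [8, 3, 23, 978]
`print(c)` → prints [11, 8, 205, 23, 74]

Answer:
[11, 8, 205, 23, 74]
[8, 3, 23, 978]
[11, 8, 205, 23, 74]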